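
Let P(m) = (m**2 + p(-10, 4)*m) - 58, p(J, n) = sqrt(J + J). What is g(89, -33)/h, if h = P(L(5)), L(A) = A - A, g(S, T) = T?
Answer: 33/58 ≈ 0.56897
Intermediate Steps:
p(J, n) = sqrt(2)*sqrt(J) (p(J, n) = sqrt(2*J) = sqrt(2)*sqrt(J))
L(A) = 0
P(m) = -58 + m**2 + 2*I*m*sqrt(5) (P(m) = (m**2 + (sqrt(2)*sqrt(-10))*m) - 58 = (m**2 + (sqrt(2)*(I*sqrt(10)))*m) - 58 = (m**2 + (2*I*sqrt(5))*m) - 58 = (m**2 + 2*I*m*sqrt(5)) - 58 = -58 + m**2 + 2*I*m*sqrt(5))
h = -58 (h = -58 + 0**2 + 2*I*0*sqrt(5) = -58 + 0 + 0 = -58)
g(89, -33)/h = -33/(-58) = -33*(-1/58) = 33/58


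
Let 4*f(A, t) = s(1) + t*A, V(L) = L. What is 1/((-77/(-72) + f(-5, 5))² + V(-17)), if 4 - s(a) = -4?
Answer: -5184/35687 ≈ -0.14526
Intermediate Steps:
s(a) = 8 (s(a) = 4 - 1*(-4) = 4 + 4 = 8)
f(A, t) = 2 + A*t/4 (f(A, t) = (8 + t*A)/4 = (8 + A*t)/4 = 2 + A*t/4)
1/((-77/(-72) + f(-5, 5))² + V(-17)) = 1/((-77/(-72) + (2 + (¼)*(-5)*5))² - 17) = 1/((-77*(-1/72) + (2 - 25/4))² - 17) = 1/((77/72 - 17/4)² - 17) = 1/((-229/72)² - 17) = 1/(52441/5184 - 17) = 1/(-35687/5184) = -5184/35687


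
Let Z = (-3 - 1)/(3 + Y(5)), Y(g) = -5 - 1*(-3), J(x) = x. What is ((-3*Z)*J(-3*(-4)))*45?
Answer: 6480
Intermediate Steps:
Y(g) = -2 (Y(g) = -5 + 3 = -2)
Z = -4 (Z = (-3 - 1)/(3 - 2) = -4/1 = -4*1 = -4)
((-3*Z)*J(-3*(-4)))*45 = ((-3*(-4))*(-3*(-4)))*45 = (12*12)*45 = 144*45 = 6480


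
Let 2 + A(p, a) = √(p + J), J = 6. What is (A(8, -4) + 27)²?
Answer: (25 + √14)² ≈ 826.08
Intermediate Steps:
A(p, a) = -2 + √(6 + p) (A(p, a) = -2 + √(p + 6) = -2 + √(6 + p))
(A(8, -4) + 27)² = ((-2 + √(6 + 8)) + 27)² = ((-2 + √14) + 27)² = (25 + √14)²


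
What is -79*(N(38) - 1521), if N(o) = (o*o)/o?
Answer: 117157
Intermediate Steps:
N(o) = o (N(o) = o²/o = o)
-79*(N(38) - 1521) = -79*(38 - 1521) = -79*(-1483) = 117157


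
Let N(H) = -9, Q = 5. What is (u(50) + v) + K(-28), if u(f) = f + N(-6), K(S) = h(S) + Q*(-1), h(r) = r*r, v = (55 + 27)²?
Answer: 7544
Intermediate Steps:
v = 6724 (v = 82² = 6724)
h(r) = r²
K(S) = -5 + S² (K(S) = S² + 5*(-1) = S² - 5 = -5 + S²)
u(f) = -9 + f (u(f) = f - 9 = -9 + f)
(u(50) + v) + K(-28) = ((-9 + 50) + 6724) + (-5 + (-28)²) = (41 + 6724) + (-5 + 784) = 6765 + 779 = 7544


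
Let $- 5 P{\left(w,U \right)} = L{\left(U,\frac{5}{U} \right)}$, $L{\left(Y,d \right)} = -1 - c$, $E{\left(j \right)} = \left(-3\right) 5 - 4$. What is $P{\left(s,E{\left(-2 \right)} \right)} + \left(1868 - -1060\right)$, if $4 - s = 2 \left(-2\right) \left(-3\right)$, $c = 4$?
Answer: $2929$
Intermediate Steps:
$s = -8$ ($s = 4 - 2 \left(-2\right) \left(-3\right) = 4 - \left(-4\right) \left(-3\right) = 4 - 12 = -8$)
$E{\left(j \right)} = -19$ ($E{\left(j \right)} = -15 - 4 = -19$)
$L{\left(Y,d \right)} = -5$ ($L{\left(Y,d \right)} = -1 - 4 = -5$)
$P{\left(w,U \right)} = 1$ ($P{\left(w,U \right)} = \left(- \frac{1}{5}\right) \left(-5\right) = 1$)
$P{\left(s,E{\left(-2 \right)} \right)} + \left(1868 - -1060\right) = 1 + \left(1868 - -1060\right) = 1 + \left(1868 + 1060\right) = 1 + 2928 = 2929$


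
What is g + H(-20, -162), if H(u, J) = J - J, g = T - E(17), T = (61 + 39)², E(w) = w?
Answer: 9983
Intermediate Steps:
T = 10000 (T = 100² = 10000)
g = 9983 (g = 10000 - 1*17 = 10000 - 17 = 9983)
H(u, J) = 0
g + H(-20, -162) = 9983 + 0 = 9983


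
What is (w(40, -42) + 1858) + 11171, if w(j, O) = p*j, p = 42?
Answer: 14709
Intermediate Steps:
w(j, O) = 42*j
(w(40, -42) + 1858) + 11171 = (42*40 + 1858) + 11171 = (1680 + 1858) + 11171 = 3538 + 11171 = 14709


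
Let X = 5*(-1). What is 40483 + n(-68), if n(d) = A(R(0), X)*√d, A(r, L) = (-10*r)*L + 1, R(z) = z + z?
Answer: 40483 + 2*I*√17 ≈ 40483.0 + 8.2462*I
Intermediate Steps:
R(z) = 2*z
X = -5
A(r, L) = 1 - 10*L*r (A(r, L) = -10*L*r + 1 = 1 - 10*L*r)
n(d) = √d (n(d) = (1 - 10*(-5)*2*0)*√d = (1 - 10*(-5)*0)*√d = (1 + 0)*√d = 1*√d = √d)
40483 + n(-68) = 40483 + √(-68) = 40483 + 2*I*√17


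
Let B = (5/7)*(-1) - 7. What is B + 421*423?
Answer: 1246527/7 ≈ 1.7808e+5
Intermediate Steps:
B = -54/7 (B = (5*(1/7))*(-1) - 7 = (5/7)*(-1) - 7 = -5/7 - 7 = -54/7 ≈ -7.7143)
B + 421*423 = -54/7 + 421*423 = -54/7 + 178083 = 1246527/7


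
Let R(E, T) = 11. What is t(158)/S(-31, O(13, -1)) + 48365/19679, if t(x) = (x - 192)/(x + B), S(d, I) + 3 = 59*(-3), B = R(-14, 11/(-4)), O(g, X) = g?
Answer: 735966193/299317590 ≈ 2.4588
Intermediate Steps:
B = 11
S(d, I) = -180 (S(d, I) = -3 + 59*(-3) = -3 - 177 = -180)
t(x) = (-192 + x)/(11 + x) (t(x) = (x - 192)/(x + 11) = (-192 + x)/(11 + x))
t(158)/S(-31, O(13, -1)) + 48365/19679 = ((-192 + 158)/(11 + 158))/(-180) + 48365/19679 = (-34/169)*(-1/180) + 48365*(1/19679) = ((1/169)*(-34))*(-1/180) + 48365/19679 = -34/169*(-1/180) + 48365/19679 = 17/15210 + 48365/19679 = 735966193/299317590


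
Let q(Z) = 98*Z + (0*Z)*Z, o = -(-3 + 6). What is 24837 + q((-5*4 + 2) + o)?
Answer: 22779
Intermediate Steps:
o = -3 (o = -1*3 = -3)
q(Z) = 98*Z (q(Z) = 98*Z + 0*Z = 98*Z + 0 = 98*Z)
24837 + q((-5*4 + 2) + o) = 24837 + 98*((-5*4 + 2) - 3) = 24837 + 98*((-20 + 2) - 3) = 24837 + 98*(-18 - 3) = 24837 + 98*(-21) = 24837 - 2058 = 22779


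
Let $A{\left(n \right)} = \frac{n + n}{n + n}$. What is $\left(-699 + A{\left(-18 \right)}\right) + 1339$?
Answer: $641$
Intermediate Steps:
$A{\left(n \right)} = 1$ ($A{\left(n \right)} = \frac{2 n}{2 n} = 2 n \frac{1}{2 n} = 1$)
$\left(-699 + A{\left(-18 \right)}\right) + 1339 = \left(-699 + 1\right) + 1339 = -698 + 1339 = 641$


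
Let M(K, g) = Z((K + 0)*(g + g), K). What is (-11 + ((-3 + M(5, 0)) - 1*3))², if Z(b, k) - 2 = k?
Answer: 100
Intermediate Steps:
Z(b, k) = 2 + k
M(K, g) = 2 + K
(-11 + ((-3 + M(5, 0)) - 1*3))² = (-11 + ((-3 + (2 + 5)) - 1*3))² = (-11 + ((-3 + 7) - 3))² = (-11 + (4 - 3))² = (-11 + 1)² = (-10)² = 100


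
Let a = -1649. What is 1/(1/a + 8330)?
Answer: 1649/13736169 ≈ 0.00012005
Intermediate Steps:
1/(1/a + 8330) = 1/(1/(-1649) + 8330) = 1/(-1/1649 + 8330) = 1/(13736169/1649) = 1649/13736169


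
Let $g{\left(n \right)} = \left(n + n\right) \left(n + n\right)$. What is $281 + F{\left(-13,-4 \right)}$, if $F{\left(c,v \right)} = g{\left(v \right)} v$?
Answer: $25$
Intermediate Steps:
$g{\left(n \right)} = 4 n^{2}$ ($g{\left(n \right)} = 2 n 2 n = 4 n^{2}$)
$F{\left(c,v \right)} = 4 v^{3}$ ($F{\left(c,v \right)} = 4 v^{2} v = 4 v^{3}$)
$281 + F{\left(-13,-4 \right)} = 281 + 4 \left(-4\right)^{3} = 281 + 4 \left(-64\right) = 281 - 256 = 25$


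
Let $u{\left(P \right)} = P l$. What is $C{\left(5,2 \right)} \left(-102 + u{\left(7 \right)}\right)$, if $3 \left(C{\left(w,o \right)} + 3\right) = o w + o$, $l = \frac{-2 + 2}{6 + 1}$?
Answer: $-102$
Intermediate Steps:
$l = 0$ ($l = \frac{0}{7} = 0 \cdot \frac{1}{7} = 0$)
$u{\left(P \right)} = 0$ ($u{\left(P \right)} = P 0 = 0$)
$C{\left(w,o \right)} = -3 + \frac{o}{3} + \frac{o w}{3}$ ($C{\left(w,o \right)} = -3 + \frac{o w + o}{3} = -3 + \frac{o + o w}{3} = -3 + \left(\frac{o}{3} + \frac{o w}{3}\right) = -3 + \frac{o}{3} + \frac{o w}{3}$)
$C{\left(5,2 \right)} \left(-102 + u{\left(7 \right)}\right) = \left(-3 + \frac{1}{3} \cdot 2 + \frac{1}{3} \cdot 2 \cdot 5\right) \left(-102 + 0\right) = \left(-3 + \frac{2}{3} + \frac{10}{3}\right) \left(-102\right) = 1 \left(-102\right) = -102$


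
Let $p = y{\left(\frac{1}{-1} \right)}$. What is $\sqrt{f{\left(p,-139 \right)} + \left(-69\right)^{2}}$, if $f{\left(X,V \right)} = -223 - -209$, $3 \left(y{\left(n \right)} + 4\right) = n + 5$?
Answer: $\sqrt{4747} \approx 68.898$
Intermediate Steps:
$y{\left(n \right)} = - \frac{7}{3} + \frac{n}{3}$ ($y{\left(n \right)} = -4 + \frac{n + 5}{3} = -4 + \frac{5 + n}{3} = -4 + \left(\frac{5}{3} + \frac{n}{3}\right) = - \frac{7}{3} + \frac{n}{3}$)
$p = - \frac{8}{3}$ ($p = - \frac{7}{3} + \frac{1}{3 \left(-1\right)} = - \frac{7}{3} + \frac{1}{3} \left(-1\right) = - \frac{7}{3} - \frac{1}{3} = - \frac{8}{3} \approx -2.6667$)
$f{\left(X,V \right)} = -14$ ($f{\left(X,V \right)} = -223 + 209 = -14$)
$\sqrt{f{\left(p,-139 \right)} + \left(-69\right)^{2}} = \sqrt{-14 + \left(-69\right)^{2}} = \sqrt{-14 + 4761} = \sqrt{4747}$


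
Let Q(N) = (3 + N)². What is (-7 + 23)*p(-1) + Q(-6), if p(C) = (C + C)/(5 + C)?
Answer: 1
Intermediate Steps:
p(C) = 2*C/(5 + C) (p(C) = (2*C)/(5 + C) = 2*C/(5 + C))
(-7 + 23)*p(-1) + Q(-6) = (-7 + 23)*(2*(-1)/(5 - 1)) + (3 - 6)² = 16*(2*(-1)/4) + (-3)² = 16*(2*(-1)*(¼)) + 9 = 16*(-½) + 9 = -8 + 9 = 1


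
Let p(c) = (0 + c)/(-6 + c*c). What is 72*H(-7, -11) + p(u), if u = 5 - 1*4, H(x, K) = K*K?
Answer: 43559/5 ≈ 8711.8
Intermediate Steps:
H(x, K) = K**2
u = 1 (u = 5 - 4 = 1)
p(c) = c/(-6 + c**2)
72*H(-7, -11) + p(u) = 72*(-11)**2 + 1/(-6 + 1**2) = 72*121 + 1/(-6 + 1) = 8712 + 1/(-5) = 8712 + 1*(-1/5) = 8712 - 1/5 = 43559/5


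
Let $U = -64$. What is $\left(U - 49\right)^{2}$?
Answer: $12769$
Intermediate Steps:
$\left(U - 49\right)^{2} = \left(-64 - 49\right)^{2} = \left(-113\right)^{2} = 12769$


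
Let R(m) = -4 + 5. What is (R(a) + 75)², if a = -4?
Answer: 5776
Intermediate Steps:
R(m) = 1
(R(a) + 75)² = (1 + 75)² = 76² = 5776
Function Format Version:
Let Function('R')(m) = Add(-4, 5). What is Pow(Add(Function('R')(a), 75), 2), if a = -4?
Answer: 5776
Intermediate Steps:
Function('R')(m) = 1
Pow(Add(Function('R')(a), 75), 2) = Pow(Add(1, 75), 2) = Pow(76, 2) = 5776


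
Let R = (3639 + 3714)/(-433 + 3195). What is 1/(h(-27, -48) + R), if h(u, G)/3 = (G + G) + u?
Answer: -2762/1011825 ≈ -0.0027297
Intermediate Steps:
h(u, G) = 3*u + 6*G (h(u, G) = 3*((G + G) + u) = 3*(2*G + u) = 3*(u + 2*G) = 3*u + 6*G)
R = 7353/2762 ≈ 2.6622
1/(h(-27, -48) + R) = 1/((3*(-27) + 6*(-48)) + 7353/2762) = 1/((-81 - 288) + 7353/2762) = 1/(-369 + 7353/2762) = 1/(-1011825/2762) = -2762/1011825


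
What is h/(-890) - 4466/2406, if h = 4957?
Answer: -7950641/1070670 ≈ -7.4259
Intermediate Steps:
h/(-890) - 4466/2406 = 4957/(-890) - 4466/2406 = 4957*(-1/890) - 4466*1/2406 = -4957/890 - 2233/1203 = -7950641/1070670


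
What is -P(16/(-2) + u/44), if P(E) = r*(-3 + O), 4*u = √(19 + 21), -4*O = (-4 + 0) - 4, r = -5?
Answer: -5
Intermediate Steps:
O = 2 (O = -((-4 + 0) - 4)/4 = -(-4 - 4)/4 = -¼*(-8) = 2)
u = √10/2 (u = √(19 + 21)/4 = √40/4 = (2*√10)/4 = √10/2 ≈ 1.5811)
P(E) = 5 (P(E) = -5*(-3 + 2) = -5*(-1) = 5)
-P(16/(-2) + u/44) = -1*5 = -5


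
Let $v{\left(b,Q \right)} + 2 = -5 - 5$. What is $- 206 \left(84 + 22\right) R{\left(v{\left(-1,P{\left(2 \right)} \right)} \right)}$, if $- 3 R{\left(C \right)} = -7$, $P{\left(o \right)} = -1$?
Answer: $- \frac{152852}{3} \approx -50951.0$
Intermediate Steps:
$v{\left(b,Q \right)} = -12$ ($v{\left(b,Q \right)} = -2 - 10 = -12$)
$R{\left(C \right)} = \frac{7}{3}$ ($R{\left(C \right)} = \left(- \frac{1}{3}\right) \left(-7\right) = \frac{7}{3}$)
$- 206 \left(84 + 22\right) R{\left(v{\left(-1,P{\left(2 \right)} \right)} \right)} = - 206 \left(84 + 22\right) \frac{7}{3} = \left(-206\right) 106 \cdot \frac{7}{3} = \left(-21836\right) \frac{7}{3} = - \frac{152852}{3}$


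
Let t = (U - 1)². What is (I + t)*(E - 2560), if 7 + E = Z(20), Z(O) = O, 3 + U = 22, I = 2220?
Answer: -6479568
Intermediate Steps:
U = 19 (U = -3 + 22 = 19)
t = 324 (t = (19 - 1)² = 18² = 324)
E = 13 (E = -7 + 20 = 13)
(I + t)*(E - 2560) = (2220 + 324)*(13 - 2560) = 2544*(-2547) = -6479568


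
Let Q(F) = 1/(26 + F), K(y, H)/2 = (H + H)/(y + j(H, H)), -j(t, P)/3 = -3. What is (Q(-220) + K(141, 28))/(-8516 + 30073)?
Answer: 10789/313654350 ≈ 3.4398e-5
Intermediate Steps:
j(t, P) = 9 (j(t, P) = -3*(-3) = 9)
K(y, H) = 4*H/(9 + y) (K(y, H) = 2*((H + H)/(y + 9)) = 2*((2*H)/(9 + y)) = 2*(2*H/(9 + y)) = 4*H/(9 + y))
(Q(-220) + K(141, 28))/(-8516 + 30073) = (1/(26 - 220) + 4*28/(9 + 141))/(-8516 + 30073) = (1/(-194) + 4*28/150)/21557 = (-1/194 + 4*28*(1/150))*(1/21557) = (-1/194 + 56/75)*(1/21557) = (10789/14550)*(1/21557) = 10789/313654350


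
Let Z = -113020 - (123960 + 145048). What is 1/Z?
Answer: -1/382028 ≈ -2.6176e-6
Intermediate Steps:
Z = -382028 (Z = -113020 - 1*269008 = -113020 - 269008 = -382028)
1/Z = 1/(-382028) = -1/382028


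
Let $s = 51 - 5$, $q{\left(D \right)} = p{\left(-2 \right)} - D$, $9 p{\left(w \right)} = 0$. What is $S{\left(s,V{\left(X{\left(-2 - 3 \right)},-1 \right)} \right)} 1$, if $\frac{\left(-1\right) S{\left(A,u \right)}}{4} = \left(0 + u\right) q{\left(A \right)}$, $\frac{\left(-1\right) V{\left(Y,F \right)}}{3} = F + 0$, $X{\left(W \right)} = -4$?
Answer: $552$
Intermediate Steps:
$p{\left(w \right)} = 0$ ($p{\left(w \right)} = \frac{1}{9} \cdot 0 = 0$)
$V{\left(Y,F \right)} = - 3 F$ ($V{\left(Y,F \right)} = - 3 \left(F + 0\right) = - 3 F$)
$q{\left(D \right)} = - D$ ($q{\left(D \right)} = 0 - D = - D$)
$s = 46$ ($s = 51 - 5 = 46$)
$S{\left(A,u \right)} = 4 A u$ ($S{\left(A,u \right)} = - 4 \left(0 + u\right) \left(- A\right) = - 4 u \left(- A\right) = - 4 \left(- A u\right) = 4 A u$)
$S{\left(s,V{\left(X{\left(-2 - 3 \right)},-1 \right)} \right)} 1 = 4 \cdot 46 \left(\left(-3\right) \left(-1\right)\right) 1 = 4 \cdot 46 \cdot 3 \cdot 1 = 552 \cdot 1 = 552$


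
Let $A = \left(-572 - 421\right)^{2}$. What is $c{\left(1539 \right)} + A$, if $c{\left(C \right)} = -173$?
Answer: $985876$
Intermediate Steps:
$A = 986049$ ($A = \left(-993\right)^{2} = 986049$)
$c{\left(1539 \right)} + A = -173 + 986049 = 985876$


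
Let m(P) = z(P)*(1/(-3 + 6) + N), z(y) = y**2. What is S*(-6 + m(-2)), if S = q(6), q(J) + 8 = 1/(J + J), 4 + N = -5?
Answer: 5795/18 ≈ 321.94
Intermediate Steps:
N = -9 (N = -4 - 5 = -9)
q(J) = -8 + 1/(2*J) (q(J) = -8 + 1/(J + J) = -8 + 1/(2*J))
m(P) = -26*P**2/3 (m(P) = P**2*(1/(-3 + 6) - 9) = P**2*(1/3 - 9) = P**2*(-26/3) = -26*P**2/3)
S = -95/12 (S = -8 + (1/2)/6 = -8 + (1/2)*(1/6) = -8 + 1/12 = -95/12 ≈ -7.9167)
S*(-6 + m(-2)) = -95*(-6 - 26/3*(-2)**2)/12 = -95*(-6 - 26/3*4)/12 = -95*(-6 - 104/3)/12 = -95/12*(-122/3) = 5795/18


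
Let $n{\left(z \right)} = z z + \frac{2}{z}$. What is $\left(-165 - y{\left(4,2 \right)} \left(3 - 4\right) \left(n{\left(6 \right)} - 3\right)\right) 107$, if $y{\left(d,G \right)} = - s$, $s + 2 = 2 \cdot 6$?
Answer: $- \frac{159965}{3} \approx -53322.0$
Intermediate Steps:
$s = 10$ ($s = -2 + 2 \cdot 6 = -2 + 12 = 10$)
$y{\left(d,G \right)} = -10$ ($y{\left(d,G \right)} = \left(-1\right) 10 = -10$)
$n{\left(z \right)} = z^{2} + \frac{2}{z}$
$\left(-165 - y{\left(4,2 \right)} \left(3 - 4\right) \left(n{\left(6 \right)} - 3\right)\right) 107 = \left(-165 - - 10 \left(3 - 4\right) \left(\frac{2 + 6^{3}}{6} - 3\right)\right) 107 = \left(-165 - \left(-10\right) \left(-1\right) \left(\frac{2 + 216}{6} - 3\right)\right) 107 = \left(-165 - 10 \left(\frac{1}{6} \cdot 218 - 3\right)\right) 107 = \left(-165 - 10 \left(\frac{109}{3} - 3\right)\right) 107 = \left(-165 - 10 \cdot \frac{100}{3}\right) 107 = \left(-165 - \frac{1000}{3}\right) 107 = \left(- \frac{1495}{3}\right) 107 = - \frac{159965}{3}$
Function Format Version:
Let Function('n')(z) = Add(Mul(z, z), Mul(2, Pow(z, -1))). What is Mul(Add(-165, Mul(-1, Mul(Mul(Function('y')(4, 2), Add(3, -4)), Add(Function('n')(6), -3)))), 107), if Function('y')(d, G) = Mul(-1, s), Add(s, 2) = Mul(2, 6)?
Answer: Rational(-159965, 3) ≈ -53322.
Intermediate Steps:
s = 10 (s = Add(-2, Mul(2, 6)) = Add(-2, 12) = 10)
Function('y')(d, G) = -10 (Function('y')(d, G) = Mul(-1, 10) = -10)
Function('n')(z) = Add(Pow(z, 2), Mul(2, Pow(z, -1)))
Mul(Add(-165, Mul(-1, Mul(Mul(Function('y')(4, 2), Add(3, -4)), Add(Function('n')(6), -3)))), 107) = Mul(Add(-165, Mul(-1, Mul(Mul(-10, Add(3, -4)), Add(Mul(Pow(6, -1), Add(2, Pow(6, 3))), -3)))), 107) = Mul(Add(-165, Mul(-1, Mul(Mul(-10, -1), Add(Mul(Rational(1, 6), Add(2, 216)), -3)))), 107) = Mul(Add(-165, Mul(-1, Mul(10, Add(Mul(Rational(1, 6), 218), -3)))), 107) = Mul(Add(-165, Mul(-1, Mul(10, Add(Rational(109, 3), -3)))), 107) = Mul(Add(-165, Mul(-1, Mul(10, Rational(100, 3)))), 107) = Mul(Add(-165, Mul(-1, Rational(1000, 3))), 107) = Mul(Add(-165, Rational(-1000, 3)), 107) = Mul(Rational(-1495, 3), 107) = Rational(-159965, 3)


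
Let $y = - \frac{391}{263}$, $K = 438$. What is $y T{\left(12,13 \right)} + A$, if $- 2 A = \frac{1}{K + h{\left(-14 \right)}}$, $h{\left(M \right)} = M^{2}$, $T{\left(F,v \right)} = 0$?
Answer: $- \frac{1}{1268} \approx -0.00078864$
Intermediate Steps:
$A = - \frac{1}{1268}$ ($A = - \frac{1}{2 \left(438 + \left(-14\right)^{2}\right)} = - \frac{1}{2 \left(438 + 196\right)} = - \frac{1}{2 \cdot 634} = \left(- \frac{1}{2}\right) \frac{1}{634} = - \frac{1}{1268} \approx -0.00078864$)
$y = - \frac{391}{263}$ ($y = \left(-391\right) \frac{1}{263} = - \frac{391}{263} \approx -1.4867$)
$y T{\left(12,13 \right)} + A = \left(- \frac{391}{263}\right) 0 - \frac{1}{1268} = 0 - \frac{1}{1268} = - \frac{1}{1268}$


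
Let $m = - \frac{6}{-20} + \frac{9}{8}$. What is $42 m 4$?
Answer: $\frac{1197}{5} \approx 239.4$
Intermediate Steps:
$m = \frac{57}{40}$ ($m = \left(-6\right) \left(- \frac{1}{20}\right) + 9 \cdot \frac{1}{8} = \frac{3}{10} + \frac{9}{8} = \frac{57}{40} \approx 1.425$)
$42 m 4 = 42 \cdot \frac{57}{40} \cdot 4 = 42 \cdot \frac{57}{10} = \frac{1197}{5}$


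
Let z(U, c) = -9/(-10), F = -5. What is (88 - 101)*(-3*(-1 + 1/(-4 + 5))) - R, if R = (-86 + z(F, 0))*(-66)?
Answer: -28083/5 ≈ -5616.6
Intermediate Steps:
z(U, c) = 9/10 (z(U, c) = -9*(-⅒) = 9/10)
R = 28083/5 (R = (-86 + 9/10)*(-66) = -851/10*(-66) = 28083/5 ≈ 5616.6)
(88 - 101)*(-3*(-1 + 1/(-4 + 5))) - R = (88 - 101)*(-3*(-1 + 1/(-4 + 5))) - 1*28083/5 = -(-39)*(-1 + 1/1) - 28083/5 = -(-39)*(-1 + 1) - 28083/5 = -(-39)*0 - 28083/5 = -13*0 - 28083/5 = 0 - 28083/5 = -28083/5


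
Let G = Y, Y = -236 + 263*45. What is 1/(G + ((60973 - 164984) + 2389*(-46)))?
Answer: -1/202306 ≈ -4.9430e-6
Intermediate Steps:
Y = 11599 (Y = -236 + 11835 = 11599)
G = 11599
1/(G + ((60973 - 164984) + 2389*(-46))) = 1/(11599 + ((60973 - 164984) + 2389*(-46))) = 1/(11599 + (-104011 - 109894)) = 1/(11599 - 213905) = 1/(-202306) = -1/202306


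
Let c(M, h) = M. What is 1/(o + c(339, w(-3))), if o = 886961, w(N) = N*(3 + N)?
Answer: 1/887300 ≈ 1.1270e-6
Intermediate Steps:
1/(o + c(339, w(-3))) = 1/(886961 + 339) = 1/887300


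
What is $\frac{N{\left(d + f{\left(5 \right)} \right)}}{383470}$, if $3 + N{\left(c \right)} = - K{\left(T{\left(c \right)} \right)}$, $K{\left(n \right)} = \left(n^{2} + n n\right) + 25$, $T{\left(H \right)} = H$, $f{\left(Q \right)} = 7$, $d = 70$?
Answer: $- \frac{5943}{191735} \approx -0.030996$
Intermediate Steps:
$K{\left(n \right)} = 25 + 2 n^{2}$ ($K{\left(n \right)} = \left(n^{2} + n^{2}\right) + 25 = 2 n^{2} + 25 = 25 + 2 n^{2}$)
$N{\left(c \right)} = -28 - 2 c^{2}$ ($N{\left(c \right)} = -3 - \left(25 + 2 c^{2}\right) = -28 - 2 c^{2}$)
$\frac{N{\left(d + f{\left(5 \right)} \right)}}{383470} = \frac{-28 - 2 \left(70 + 7\right)^{2}}{383470} = \left(-28 - 2 \cdot 77^{2}\right) \frac{1}{383470} = \left(-28 - 11858\right) \frac{1}{383470} = \left(-11886\right) \frac{1}{383470} = - \frac{5943}{191735}$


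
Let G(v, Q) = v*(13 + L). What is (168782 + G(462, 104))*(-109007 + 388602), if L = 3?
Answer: 49257369530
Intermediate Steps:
G(v, Q) = 16*v (G(v, Q) = v*(13 + 3) = v*16 = 16*v)
(168782 + G(462, 104))*(-109007 + 388602) = (168782 + 16*462)*(-109007 + 388602) = (168782 + 7392)*279595 = 176174*279595 = 49257369530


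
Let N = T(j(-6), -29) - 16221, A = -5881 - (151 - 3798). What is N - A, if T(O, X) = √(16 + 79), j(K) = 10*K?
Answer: -13987 + √95 ≈ -13977.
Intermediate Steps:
A = -2234 (A = -5881 - 1*(-3647) = -5881 + 3647 = -2234)
T(O, X) = √95
N = -16221 + √95 (N = √95 - 16221 = -16221 + √95 ≈ -16211.)
N - A = (-16221 + √95) - 1*(-2234) = (-16221 + √95) + 2234 = -13987 + √95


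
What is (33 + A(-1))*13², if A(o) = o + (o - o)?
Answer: 5408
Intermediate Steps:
A(o) = o (A(o) = o + 0 = o)
(33 + A(-1))*13² = (33 - 1)*13² = 32*169 = 5408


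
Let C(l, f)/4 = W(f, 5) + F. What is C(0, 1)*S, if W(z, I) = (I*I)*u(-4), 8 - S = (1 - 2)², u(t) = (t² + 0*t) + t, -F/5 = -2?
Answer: 8680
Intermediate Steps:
F = 10 (F = -5*(-2) = 10)
u(t) = t + t² (u(t) = (t² + 0) + t = t² + t = t + t²)
S = 7 (S = 8 - (1 - 2)² = 8 - 1*(-1)² = 8 - 1*1 = 8 - 1 = 7)
W(z, I) = 12*I² (W(z, I) = (I*I)*(-4*(1 - 4)) = I²*(-4*(-3)) = I²*12 = 12*I²)
C(l, f) = 1240 (C(l, f) = 4*(12*5² + 10) = 4*(12*25 + 10) = 4*(300 + 10) = 4*310 = 1240)
C(0, 1)*S = 1240*7 = 8680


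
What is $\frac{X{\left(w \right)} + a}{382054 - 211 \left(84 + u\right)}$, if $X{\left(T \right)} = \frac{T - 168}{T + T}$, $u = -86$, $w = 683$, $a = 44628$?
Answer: $\frac{60962363}{522462216} \approx 0.11668$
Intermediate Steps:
$X{\left(T \right)} = \frac{-168 + T}{2 T}$
$\frac{X{\left(w \right)} + a}{382054 - 211 \left(84 + u\right)} = \frac{\frac{-168 + 683}{2 \cdot 683} + 44628}{382054 - 211 \left(84 - 86\right)} = \frac{\frac{1}{2} \cdot \frac{1}{683} \cdot 515 + 44628}{382054 - -422} = \frac{\frac{515}{1366} + 44628}{382054 + 422} = \frac{60962363}{1366 \cdot 382476} = \frac{60962363}{1366} \cdot \frac{1}{382476} = \frac{60962363}{522462216}$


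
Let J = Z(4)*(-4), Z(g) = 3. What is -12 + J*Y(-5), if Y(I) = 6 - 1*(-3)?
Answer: -120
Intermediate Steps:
Y(I) = 9 (Y(I) = 6 + 3 = 9)
J = -12 (J = 3*(-4) = -12)
-12 + J*Y(-5) = -12 - 12*9 = -12 - 108 = -120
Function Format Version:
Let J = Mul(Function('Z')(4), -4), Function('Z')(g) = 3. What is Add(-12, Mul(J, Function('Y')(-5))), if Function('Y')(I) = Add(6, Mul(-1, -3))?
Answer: -120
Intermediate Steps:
Function('Y')(I) = 9 (Function('Y')(I) = Add(6, 3) = 9)
J = -12 (J = Mul(3, -4) = -12)
Add(-12, Mul(J, Function('Y')(-5))) = Add(-12, Mul(-12, 9)) = Add(-12, -108) = -120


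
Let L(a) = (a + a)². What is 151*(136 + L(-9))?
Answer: 69460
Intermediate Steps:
L(a) = 4*a² (L(a) = (2*a)² = 4*a²)
151*(136 + L(-9)) = 151*(136 + 4*(-9)²) = 151*(136 + 4*81) = 151*(136 + 324) = 151*460 = 69460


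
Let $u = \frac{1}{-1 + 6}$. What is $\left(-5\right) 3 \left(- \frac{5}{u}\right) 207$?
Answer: $77625$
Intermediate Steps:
$u = \frac{1}{5} \approx 0.2$
$\left(-5\right) 3 \left(- \frac{5}{u}\right) 207 = \left(-5\right) 3 \left(- 5 \frac{1}{\frac{1}{5}}\right) 207 = - 15 \left(\left(-5\right) 5\right) 207 = \left(-15\right) \left(-25\right) 207 = 375 \cdot 207 = 77625$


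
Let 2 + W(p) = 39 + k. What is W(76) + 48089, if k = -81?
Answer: 48045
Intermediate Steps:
W(p) = -44 (W(p) = -2 + (39 - 81) = -2 - 42 = -44)
W(76) + 48089 = -44 + 48089 = 48045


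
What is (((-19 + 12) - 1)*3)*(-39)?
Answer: 936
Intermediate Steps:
(((-19 + 12) - 1)*3)*(-39) = ((-7 - 1)*3)*(-39) = -8*3*(-39) = -24*(-39) = 936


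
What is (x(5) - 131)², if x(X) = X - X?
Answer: 17161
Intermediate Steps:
x(X) = 0
(x(5) - 131)² = (0 - 131)² = (-131)² = 17161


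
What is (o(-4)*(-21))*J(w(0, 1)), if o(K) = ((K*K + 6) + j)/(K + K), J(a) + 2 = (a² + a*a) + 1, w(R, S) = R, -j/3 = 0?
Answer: -231/4 ≈ -57.750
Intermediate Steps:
j = 0 (j = -3*0 = 0)
J(a) = -1 + 2*a² (J(a) = -2 + ((a² + a*a) + 1) = -2 + ((a² + a²) + 1) = -2 + (2*a² + 1) = -2 + (1 + 2*a²) = -1 + 2*a²)
o(K) = (6 + K²)/(2*K) (o(K) = ((K*K + 6) + 0)/(K + K) = ((K² + 6) + 0)/((2*K)) = ((6 + K²) + 0)*(1/(2*K)) = (6 + K²)*(1/(2*K)) = (6 + K²)/(2*K))
(o(-4)*(-21))*J(w(0, 1)) = (((½)*(-4) + 3/(-4))*(-21))*(-1 + 2*0²) = ((-2 + 3*(-¼))*(-21))*(-1 + 2*0) = ((-2 - ¾)*(-21))*(-1 + 0) = -11/4*(-21)*(-1) = (231/4)*(-1) = -231/4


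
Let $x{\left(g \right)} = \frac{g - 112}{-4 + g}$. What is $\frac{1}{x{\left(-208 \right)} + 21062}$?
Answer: $\frac{53}{1116366} \approx 4.7475 \cdot 10^{-5}$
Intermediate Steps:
$x{\left(g \right)} = \frac{-112 + g}{-4 + g}$
$\frac{1}{x{\left(-208 \right)} + 21062} = \frac{1}{\frac{-112 - 208}{-4 - 208} + 21062} = \frac{1}{\frac{1}{-212} \left(-320\right) + 21062} = \frac{1}{\left(- \frac{1}{212}\right) \left(-320\right) + 21062} = \frac{1}{\frac{80}{53} + 21062} = \frac{1}{\frac{1116366}{53}} = \frac{53}{1116366}$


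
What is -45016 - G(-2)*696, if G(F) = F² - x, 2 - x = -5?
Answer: -42928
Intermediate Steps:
x = 7 (x = 2 - 1*(-5) = 2 + 5 = 7)
G(F) = -7 + F² (G(F) = F² - 1*7 = F² - 7 = -7 + F²)
-45016 - G(-2)*696 = -45016 - (-7 + (-2)²)*696 = -45016 - (-7 + 4)*696 = -45016 - (-3)*696 = -45016 - 1*(-2088) = -45016 + 2088 = -42928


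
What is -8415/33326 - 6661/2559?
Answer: -243518471/85281234 ≈ -2.8555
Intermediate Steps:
-8415/33326 - 6661/2559 = -243518471/85281234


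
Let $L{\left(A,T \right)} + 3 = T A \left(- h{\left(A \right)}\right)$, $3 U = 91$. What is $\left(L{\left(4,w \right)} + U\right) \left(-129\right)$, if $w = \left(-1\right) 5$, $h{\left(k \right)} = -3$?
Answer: $4214$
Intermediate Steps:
$w = -5$
$U = \frac{91}{3}$ ($U = \frac{1}{3} \cdot 91 = \frac{91}{3} \approx 30.333$)
$L{\left(A,T \right)} = -3 + 3 A T$ ($L{\left(A,T \right)} = -3 + T A \left(\left(-1\right) \left(-3\right)\right) = -3 + A T 3 = -3 + 3 A T$)
$\left(L{\left(4,w \right)} + U\right) \left(-129\right) = \left(\left(-3 + 3 \cdot 4 \left(-5\right)\right) + \frac{91}{3}\right) \left(-129\right) = \left(\left(-3 - 60\right) + \frac{91}{3}\right) \left(-129\right) = \left(-63 + \frac{91}{3}\right) \left(-129\right) = \left(- \frac{98}{3}\right) \left(-129\right) = 4214$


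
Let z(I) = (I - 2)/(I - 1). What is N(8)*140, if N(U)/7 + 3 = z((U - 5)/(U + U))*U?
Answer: 189140/13 ≈ 14549.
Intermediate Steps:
z(I) = (-2 + I)/(-1 + I)
N(U) = -21 + 7*U*(-2 + (-5 + U)/(2*U))/(-1 + (-5 + U)/(2*U)) (N(U) = -21 + 7*(((-2 + (U - 5)/(U + U))/(-1 + (U - 5)/(U + U)))*U) = -21 + 7*(((-2 + (-5 + U)/((2*U)))/(-1 + (-5 + U)/((2*U))))*U) = -21 + 7*(((-2 + (-5 + U)*(1/(2*U)))/(-1 + (-5 + U)*(1/(2*U))))*U) = -21 + 7*(((-2 + (-5 + U)/(2*U))/(-1 + (-5 + U)/(2*U)))*U) = -21 + 7*(U*(-2 + (-5 + U)/(2*U))/(-1 + (-5 + U)/(2*U))) = -21 + 7*U*(-2 + (-5 + U)/(2*U))/(-1 + (-5 + U)/(2*U)))
N(8)*140 = (7*(-15 + 2*8 + 3*8²)/(5 + 8))*140 = (7*(-15 + 16 + 3*64)/13)*140 = (7*(1/13)*(-15 + 16 + 192))*140 = (7*(1/13)*193)*140 = (1351/13)*140 = 189140/13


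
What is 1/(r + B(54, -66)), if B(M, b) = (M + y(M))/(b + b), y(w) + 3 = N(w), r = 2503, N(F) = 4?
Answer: 12/30031 ≈ 0.00039959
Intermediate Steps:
y(w) = 1 (y(w) = -3 + 4 = 1)
B(M, b) = (1 + M)/(2*b) (B(M, b) = (M + 1)/(b + b) = (1 + M)/((2*b)) = (1 + M)*(1/(2*b)) = (1 + M)/(2*b))
1/(r + B(54, -66)) = 1/(2503 + (1/2)*(1 + 54)/(-66)) = 1/(2503 + (1/2)*(-1/66)*55) = 1/(2503 - 5/12) = 1/(30031/12) = 12/30031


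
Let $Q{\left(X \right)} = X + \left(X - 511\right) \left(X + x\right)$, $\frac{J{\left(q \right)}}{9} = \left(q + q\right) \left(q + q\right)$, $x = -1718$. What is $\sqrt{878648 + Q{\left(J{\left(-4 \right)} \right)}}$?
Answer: $\sqrt{804994} \approx 897.21$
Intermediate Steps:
$J{\left(q \right)} = 36 q^{2}$ ($J{\left(q \right)} = 9 \left(q + q\right) \left(q + q\right) = 9 \cdot 2 q 2 q = 9 \cdot 4 q^{2} = 36 q^{2}$)
$Q{\left(X \right)} = X + \left(-1718 + X\right) \left(-511 + X\right)$ ($Q{\left(X \right)} = X + \left(X - 511\right) \left(X - 1718\right) = X + \left(-511 + X\right) \left(-1718 + X\right) = X + \left(-1718 + X\right) \left(-511 + X\right)$)
$\sqrt{878648 + Q{\left(J{\left(-4 \right)} \right)}} = \sqrt{878648 + \left(877898 + \left(36 \left(-4\right)^{2}\right)^{2} - 2228 \cdot 36 \left(-4\right)^{2}\right)} = \sqrt{878648 + \left(877898 + \left(36 \cdot 16\right)^{2} - 2228 \cdot 36 \cdot 16\right)} = \sqrt{878648 + \left(877898 + 576^{2} - 1283328\right)} = \sqrt{878648 + \left(877898 + 331776 - 1283328\right)} = \sqrt{878648 - 73654} = \sqrt{804994}$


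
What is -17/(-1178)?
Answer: 17/1178 ≈ 0.014431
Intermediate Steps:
-17/(-1178) = -17*(-1/1178) = 17/1178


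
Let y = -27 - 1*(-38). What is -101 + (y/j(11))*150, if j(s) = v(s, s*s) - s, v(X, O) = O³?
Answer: -325318/3221 ≈ -101.00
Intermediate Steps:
y = 11 (y = -27 + 38 = 11)
j(s) = s⁶ - s (j(s) = (s*s)³ - s = (s²)³ - s = s⁶ - s)
-101 + (y/j(11))*150 = -101 + (11/(11⁶ - 1*11))*150 = -101 + (11/(1771561 - 11))*150 = -101 + (11/1771550)*150 = -101 + (11*(1/1771550))*150 = -101 + (1/161050)*150 = -101 + 3/3221 = -325318/3221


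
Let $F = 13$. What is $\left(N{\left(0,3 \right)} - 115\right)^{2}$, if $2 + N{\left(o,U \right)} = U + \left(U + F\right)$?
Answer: $9604$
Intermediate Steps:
$N{\left(o,U \right)} = 11 + 2 U$ ($N{\left(o,U \right)} = -2 + \left(U + \left(U + 13\right)\right) = -2 + \left(U + \left(13 + U\right)\right) = -2 + \left(13 + 2 U\right) = 11 + 2 U$)
$\left(N{\left(0,3 \right)} - 115\right)^{2} = \left(\left(11 + 2 \cdot 3\right) - 115\right)^{2} = \left(\left(11 + 6\right) - 115\right)^{2} = \left(17 - 115\right)^{2} = \left(-98\right)^{2} = 9604$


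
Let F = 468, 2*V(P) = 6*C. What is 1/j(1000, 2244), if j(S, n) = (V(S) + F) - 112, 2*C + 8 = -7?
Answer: 2/667 ≈ 0.0029985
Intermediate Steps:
C = -15/2 (C = -4 + (1/2)*(-7) = -4 - 7/2 = -15/2 ≈ -7.5000)
V(P) = -45/2 (V(P) = (6*(-15/2))/2 = (1/2)*(-45) = -45/2)
j(S, n) = 667/2 (j(S, n) = (-45/2 + 468) - 112 = 891/2 - 112 = 667/2)
1/j(1000, 2244) = 1/(667/2) = 2/667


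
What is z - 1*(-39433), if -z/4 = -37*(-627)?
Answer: -53363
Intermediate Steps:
z = -92796 (z = -(-148)*(-627) = -4*23199 = -92796)
z - 1*(-39433) = -92796 - 1*(-39433) = -92796 + 39433 = -53363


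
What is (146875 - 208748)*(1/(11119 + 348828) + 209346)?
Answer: -666049274156257/51421 ≈ -1.2953e+10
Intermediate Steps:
(146875 - 208748)*(1/(11119 + 348828) + 209346) = -61873*(1/359947 + 209346) = -61873*75353464663/359947 = -666049274156257/51421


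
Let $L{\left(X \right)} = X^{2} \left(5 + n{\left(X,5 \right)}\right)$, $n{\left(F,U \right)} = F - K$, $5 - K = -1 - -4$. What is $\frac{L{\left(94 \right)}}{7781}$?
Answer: $\frac{857092}{7781} \approx 110.15$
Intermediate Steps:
$K = 2$ ($K = 5 - \left(-1 - -4\right) = 5 - \left(-1 + 4\right) = 5 - 3 = 2$)
$n{\left(F,U \right)} = -2 + F$ ($n{\left(F,U \right)} = F - 2 = -2 + F$)
$L{\left(X \right)} = X^{2} \left(3 + X\right)$ ($L{\left(X \right)} = X^{2} \left(5 + \left(-2 + X\right)\right) = X^{2} \left(3 + X\right)$)
$\frac{L{\left(94 \right)}}{7781} = \frac{94^{2} \left(3 + 94\right)}{7781} = 8836 \cdot 97 \cdot \frac{1}{7781} = 857092 \cdot \frac{1}{7781} = \frac{857092}{7781}$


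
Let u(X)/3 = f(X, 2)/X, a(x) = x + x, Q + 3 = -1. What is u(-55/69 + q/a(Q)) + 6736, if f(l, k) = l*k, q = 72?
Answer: 6742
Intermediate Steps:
Q = -4 (Q = -3 - 1 = -4)
a(x) = 2*x
f(l, k) = k*l
u(X) = 6 (u(X) = 3*((2*X)/X) = 3*2 = 6)
u(-55/69 + q/a(Q)) + 6736 = 6 + 6736 = 6742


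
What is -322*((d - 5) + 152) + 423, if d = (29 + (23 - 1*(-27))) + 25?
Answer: -80399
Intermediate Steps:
d = 104 (d = (29 + (23 + 27)) + 25 = (29 + 50) + 25 = 79 + 25 = 104)
-322*((d - 5) + 152) + 423 = -322*((104 - 5) + 152) + 423 = -322*(99 + 152) + 423 = -322*251 + 423 = -80822 + 423 = -80399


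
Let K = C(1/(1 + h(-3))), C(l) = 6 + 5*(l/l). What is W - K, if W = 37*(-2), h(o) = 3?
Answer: -85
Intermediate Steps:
C(l) = 11 (C(l) = 6 + 5*1 = 6 + 5 = 11)
K = 11
W = -74
W - K = -74 - 1*11 = -74 - 11 = -85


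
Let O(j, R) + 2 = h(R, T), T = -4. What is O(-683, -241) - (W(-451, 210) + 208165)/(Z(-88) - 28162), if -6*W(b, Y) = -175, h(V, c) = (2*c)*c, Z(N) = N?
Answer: 1266833/33900 ≈ 37.370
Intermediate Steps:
h(V, c) = 2*c²
W(b, Y) = 175/6 (W(b, Y) = -⅙*(-175) = 175/6)
O(j, R) = 30 (O(j, R) = -2 + 2*(-4)² = -2 + 2*16 = -2 + 32 = 30)
O(-683, -241) - (W(-451, 210) + 208165)/(Z(-88) - 28162) = 30 - (175/6 + 208165)/(-88 - 28162) = 30 - 1249165/(6*(-28250)) = 30 - 1249165*(-1)/(6*28250) = 30 - 1*(-249833/33900) = 30 + 249833/33900 = 1266833/33900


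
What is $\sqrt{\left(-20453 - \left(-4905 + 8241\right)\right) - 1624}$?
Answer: $i \sqrt{25413} \approx 159.41 i$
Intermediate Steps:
$\sqrt{\left(-20453 - \left(-4905 + 8241\right)\right) - 1624} = \sqrt{\left(-20453 - 3336\right) - 1624} = \sqrt{-23789 - 1624} = \sqrt{-25413} = i \sqrt{25413}$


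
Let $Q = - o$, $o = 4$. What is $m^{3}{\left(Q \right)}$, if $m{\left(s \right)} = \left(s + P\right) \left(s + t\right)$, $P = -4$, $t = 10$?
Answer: $-110592$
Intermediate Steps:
$Q = -4$ ($Q = \left(-1\right) 4 = -4$)
$m{\left(s \right)} = \left(-4 + s\right) \left(10 + s\right)$ ($m{\left(s \right)} = \left(s - 4\right) \left(s + 10\right) = \left(-4 + s\right) \left(10 + s\right)$)
$m^{3}{\left(Q \right)} = \left(-40 + \left(-4\right)^{2} + 6 \left(-4\right)\right)^{3} = \left(-40 + 16 - 24\right)^{3} = \left(-48\right)^{3} = -110592$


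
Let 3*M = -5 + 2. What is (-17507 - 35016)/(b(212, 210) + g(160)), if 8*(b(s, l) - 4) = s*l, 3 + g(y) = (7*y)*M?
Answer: -52523/4446 ≈ -11.814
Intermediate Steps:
M = -1 (M = (-5 + 2)/3 = (⅓)*(-3) = -1)
g(y) = -3 - 7*y (g(y) = -3 + (7*y)*(-1) = -3 - 7*y)
b(s, l) = 4 + l*s/8 (b(s, l) = 4 + (s*l)/8 = 4 + (l*s)/8 = 4 + l*s/8)
(-17507 - 35016)/(b(212, 210) + g(160)) = (-17507 - 35016)/((4 + (⅛)*210*212) + (-3 - 7*160)) = -52523/((4 + 5565) + (-3 - 1120)) = -52523/(5569 - 1123) = -52523/4446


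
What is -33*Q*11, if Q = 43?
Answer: -15609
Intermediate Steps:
-33*Q*11 = -33*43*11 = -1419*11 = -15609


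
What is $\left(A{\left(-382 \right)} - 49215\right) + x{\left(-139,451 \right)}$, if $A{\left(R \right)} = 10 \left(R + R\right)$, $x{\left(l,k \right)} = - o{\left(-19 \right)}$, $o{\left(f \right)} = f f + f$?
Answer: $-57197$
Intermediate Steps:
$o{\left(f \right)} = f + f^{2}$ ($o{\left(f \right)} = f^{2} + f = f + f^{2}$)
$x{\left(l,k \right)} = -342$ ($x{\left(l,k \right)} = - \left(-19\right) \left(1 - 19\right) = - \left(-19\right) \left(-18\right) = \left(-1\right) 342 = -342$)
$A{\left(R \right)} = 20 R$ ($A{\left(R \right)} = 10 \cdot 2 R = 20 R$)
$\left(A{\left(-382 \right)} - 49215\right) + x{\left(-139,451 \right)} = \left(20 \left(-382\right) - 49215\right) - 342 = \left(-7640 - 49215\right) - 342 = -56855 - 342 = -57197$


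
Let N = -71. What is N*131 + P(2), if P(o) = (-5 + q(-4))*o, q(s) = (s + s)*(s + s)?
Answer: -9183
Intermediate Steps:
q(s) = 4*s² (q(s) = (2*s)*(2*s) = 4*s²)
P(o) = 59*o (P(o) = (-5 + 4*(-4)²)*o = (-5 + 4*16)*o = (-5 + 64)*o = 59*o)
N*131 + P(2) = -71*131 + 59*2 = -9301 + 118 = -9183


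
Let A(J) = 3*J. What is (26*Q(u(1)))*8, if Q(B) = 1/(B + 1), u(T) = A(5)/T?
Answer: 13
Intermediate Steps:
u(T) = 15/T (u(T) = (3*5)/T = 15/T)
Q(B) = 1/(1 + B)
(26*Q(u(1)))*8 = (26/(1 + 15/1))*8 = (26/(1 + 15*1))*8 = (26/(1 + 15))*8 = (26/16)*8 = (26*(1/16))*8 = (13/8)*8 = 13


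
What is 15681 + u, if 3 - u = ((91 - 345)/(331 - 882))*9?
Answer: 8639598/551 ≈ 15680.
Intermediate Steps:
u = -633/551 (u = 3 - (91 - 345)/(331 - 882)*9 = 3 - (-254/(-551))*9 = 3 - (-254*(-1/551))*9 = 3 - 254*9/551 = 3 - 1*2286/551 = 3 - 2286/551 = -633/551 ≈ -1.1488)
15681 + u = 15681 - 633/551 = 8639598/551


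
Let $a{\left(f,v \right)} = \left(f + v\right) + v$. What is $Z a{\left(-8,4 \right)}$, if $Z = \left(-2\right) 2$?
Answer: $0$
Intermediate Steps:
$a{\left(f,v \right)} = f + 2 v$
$Z = -4$
$Z a{\left(-8,4 \right)} = - 4 \left(-8 + 2 \cdot 4\right) = - 4 \left(-8 + 8\right) = \left(-4\right) 0 = 0$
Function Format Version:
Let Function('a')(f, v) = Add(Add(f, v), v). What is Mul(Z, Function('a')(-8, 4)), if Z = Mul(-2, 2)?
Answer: 0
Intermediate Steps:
Function('a')(f, v) = Add(f, Mul(2, v))
Z = -4
Mul(Z, Function('a')(-8, 4)) = Mul(-4, Add(-8, Mul(2, 4))) = Mul(-4, Add(-8, 8)) = Mul(-4, 0) = 0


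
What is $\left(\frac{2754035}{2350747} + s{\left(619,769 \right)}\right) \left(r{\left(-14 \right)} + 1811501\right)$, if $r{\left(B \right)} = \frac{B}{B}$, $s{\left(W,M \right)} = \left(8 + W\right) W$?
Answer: $\frac{236105535471482556}{335821} \approx 7.0307 \cdot 10^{11}$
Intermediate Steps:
$s{\left(W,M \right)} = W \left(8 + W\right)$
$r{\left(B \right)} = 1$
$\left(\frac{2754035}{2350747} + s{\left(619,769 \right)}\right) \left(r{\left(-14 \right)} + 1811501\right) = \left(\frac{2754035}{2350747} + 619 \left(8 + 619\right)\right) \left(1 + 1811501\right) = \left(2754035 \cdot \frac{1}{2350747} + 619 \cdot 627\right) 1811502 = \left(\frac{2754035}{2350747} + 388113\right) 1811502 = \frac{912358224446}{2350747} \cdot 1811502 = \frac{236105535471482556}{335821}$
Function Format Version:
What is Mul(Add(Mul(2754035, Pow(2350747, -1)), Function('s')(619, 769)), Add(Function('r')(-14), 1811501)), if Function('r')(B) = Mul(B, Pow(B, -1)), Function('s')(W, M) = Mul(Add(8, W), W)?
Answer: Rational(236105535471482556, 335821) ≈ 7.0307e+11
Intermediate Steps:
Function('s')(W, M) = Mul(W, Add(8, W))
Function('r')(B) = 1
Mul(Add(Mul(2754035, Pow(2350747, -1)), Function('s')(619, 769)), Add(Function('r')(-14), 1811501)) = Mul(Add(Mul(2754035, Pow(2350747, -1)), Mul(619, Add(8, 619))), Add(1, 1811501)) = Mul(Add(Mul(2754035, Rational(1, 2350747)), Mul(619, 627)), 1811502) = Mul(Add(Rational(2754035, 2350747), 388113), 1811502) = Mul(Rational(912358224446, 2350747), 1811502) = Rational(236105535471482556, 335821)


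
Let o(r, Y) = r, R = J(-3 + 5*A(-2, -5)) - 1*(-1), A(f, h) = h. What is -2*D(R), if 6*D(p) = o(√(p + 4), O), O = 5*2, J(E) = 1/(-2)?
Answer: -√2/2 ≈ -0.70711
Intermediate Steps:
J(E) = -½
O = 10
R = ½ (R = -½ - 1*(-1) = -½ + 1 = ½ ≈ 0.50000)
D(p) = √(4 + p)/6 (D(p) = √(p + 4)/6 = √(4 + p)/6)
-2*D(R) = -√(4 + ½)/3 = -√(9/2)/3 = -3*√2/2/3 = -√2/2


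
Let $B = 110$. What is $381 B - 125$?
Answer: $41785$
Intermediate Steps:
$381 B - 125 = 381 \cdot 110 - 125 = 41910 - 125 = 41785$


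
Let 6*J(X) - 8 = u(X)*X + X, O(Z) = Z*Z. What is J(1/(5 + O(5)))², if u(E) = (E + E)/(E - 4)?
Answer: 91374481/50979600 ≈ 1.7924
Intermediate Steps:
O(Z) = Z²
u(E) = 2*E/(-4 + E) (u(E) = (2*E)/(-4 + E) = 2*E/(-4 + E))
J(X) = 4/3 + X/6 + X²/(3*(-4 + X)) (J(X) = 4/3 + ((2*X/(-4 + X))*X + X)/6 = 4/3 + (2*X²/(-4 + X) + X)/6 = 4/3 + (X + 2*X²/(-4 + X))/6 = 4/3 + (X/6 + X²/(3*(-4 + X))) = 4/3 + X/6 + X²/(3*(-4 + X)))
J(1/(5 + O(5)))² = ((-32 + 3*(1/(5 + 5²))² + 4/(5 + 5²))/(6*(-4 + 1/(5 + 5²))))² = ((-32 + 3*(1/(5 + 25))² + 4/(5 + 25))/(6*(-4 + 1/(5 + 25))))² = ((-32 + 3*(1/30)² + 4/30)/(6*(-4 + 1/30)))² = ((-32 + 3*(1/30)² + 4*(1/30))/(6*(-4 + 1/30)))² = ((-32 + 3*(1/900) + 2/15)/(6*(-119/30)))² = ((⅙)*(-30/119)*(-32 + 1/300 + 2/15))² = ((⅙)*(-30/119)*(-9559/300))² = (9559/7140)² = 91374481/50979600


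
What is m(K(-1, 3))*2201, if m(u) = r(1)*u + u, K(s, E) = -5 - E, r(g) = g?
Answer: -35216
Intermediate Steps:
m(u) = 2*u (m(u) = 1*u + u = u + u = 2*u)
m(K(-1, 3))*2201 = (2*(-5 - 1*3))*2201 = (2*(-5 - 3))*2201 = (2*(-8))*2201 = -16*2201 = -35216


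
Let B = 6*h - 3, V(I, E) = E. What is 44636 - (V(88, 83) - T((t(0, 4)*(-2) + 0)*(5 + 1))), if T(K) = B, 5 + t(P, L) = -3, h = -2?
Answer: 44538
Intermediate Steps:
t(P, L) = -8 (t(P, L) = -5 - 3 = -8)
B = -15 (B = 6*(-2) - 3 = -12 - 3 = -15)
T(K) = -15
44636 - (V(88, 83) - T((t(0, 4)*(-2) + 0)*(5 + 1))) = 44636 - (83 - 1*(-15)) = 44636 - (83 + 15) = 44636 - 1*98 = 44636 - 98 = 44538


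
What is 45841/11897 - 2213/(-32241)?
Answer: 1504287742/383571177 ≈ 3.9218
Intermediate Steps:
45841/11897 - 2213/(-32241) = 45841*(1/11897) - 2213*(-1/32241) = 45841/11897 + 2213/32241 = 1504287742/383571177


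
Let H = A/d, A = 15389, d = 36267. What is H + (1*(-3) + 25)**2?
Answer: 1597147/3297 ≈ 484.42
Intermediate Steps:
H = 1399/3297 (H = 15389/36267 = 15389*(1/36267) = 1399/3297 ≈ 0.42432)
H + (1*(-3) + 25)**2 = 1399/3297 + (1*(-3) + 25)**2 = 1399/3297 + (-3 + 25)**2 = 1399/3297 + 22**2 = 1399/3297 + 484 = 1597147/3297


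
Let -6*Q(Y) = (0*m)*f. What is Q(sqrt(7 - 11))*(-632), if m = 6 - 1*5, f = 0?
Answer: 0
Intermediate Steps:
m = 1 (m = 6 - 5 = 1)
Q(Y) = 0 (Q(Y) = -0*1*0/6 = -0*0 = -1/6*0 = 0)
Q(sqrt(7 - 11))*(-632) = 0*(-632) = 0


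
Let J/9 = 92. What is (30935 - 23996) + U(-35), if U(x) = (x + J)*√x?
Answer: 6939 + 793*I*√35 ≈ 6939.0 + 4691.5*I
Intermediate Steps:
J = 828 (J = 9*92 = 828)
U(x) = √x*(828 + x) (U(x) = (x + 828)*√x = (828 + x)*√x = √x*(828 + x))
(30935 - 23996) + U(-35) = (30935 - 23996) + √(-35)*(828 - 35) = 6939 + (I*√35)*793 = 6939 + 793*I*√35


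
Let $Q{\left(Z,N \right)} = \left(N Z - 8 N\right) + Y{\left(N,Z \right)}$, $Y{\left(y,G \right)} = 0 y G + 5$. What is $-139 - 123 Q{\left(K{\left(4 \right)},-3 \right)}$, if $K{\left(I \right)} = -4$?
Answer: $-5182$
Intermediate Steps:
$Y{\left(y,G \right)} = 5$ ($Y{\left(y,G \right)} = 0 G + 5 = 0 + 5 = 5$)
$Q{\left(Z,N \right)} = 5 - 8 N + N Z$ ($Q{\left(Z,N \right)} = \left(N Z - 8 N\right) + 5 = \left(- 8 N + N Z\right) + 5 = 5 - 8 N + N Z$)
$-139 - 123 Q{\left(K{\left(4 \right)},-3 \right)} = -139 - 123 \left(5 - -24 - -12\right) = -139 - 123 \left(5 + 24 + 12\right) = -139 - 5043 = -5182$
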